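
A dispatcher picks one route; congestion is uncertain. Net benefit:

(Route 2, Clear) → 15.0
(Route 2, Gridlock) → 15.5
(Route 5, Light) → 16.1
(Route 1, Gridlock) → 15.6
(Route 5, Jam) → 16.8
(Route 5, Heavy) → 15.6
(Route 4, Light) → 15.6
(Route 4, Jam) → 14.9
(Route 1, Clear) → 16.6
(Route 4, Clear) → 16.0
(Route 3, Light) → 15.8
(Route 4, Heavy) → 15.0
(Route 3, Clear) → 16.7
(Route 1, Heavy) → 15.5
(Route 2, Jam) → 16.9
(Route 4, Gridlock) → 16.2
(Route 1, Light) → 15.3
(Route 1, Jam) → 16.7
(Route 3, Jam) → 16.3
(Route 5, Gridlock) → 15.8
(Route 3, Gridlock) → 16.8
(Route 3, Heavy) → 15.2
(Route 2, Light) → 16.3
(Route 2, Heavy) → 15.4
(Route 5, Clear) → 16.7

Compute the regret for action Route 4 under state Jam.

Best payoff under Jam is 16.9.
Regret = 16.9 − 14.9 = 2.0.

2.0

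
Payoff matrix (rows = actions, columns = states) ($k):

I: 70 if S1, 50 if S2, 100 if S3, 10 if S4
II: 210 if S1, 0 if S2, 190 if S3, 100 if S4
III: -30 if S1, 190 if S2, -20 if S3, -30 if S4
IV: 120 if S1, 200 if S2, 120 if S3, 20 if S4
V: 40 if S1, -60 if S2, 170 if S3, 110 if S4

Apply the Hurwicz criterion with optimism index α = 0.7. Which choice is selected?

II

I: 0.7·100 + 0.3·10 = 73
II: 0.7·210 + 0.3·0 = 147
III: 0.7·190 + 0.3·(-30) = 124
IV: 0.7·200 + 0.3·20 = 146
V: 0.7·170 + 0.3·(-60) = 101
Highest Hurwicz score = 147 → II.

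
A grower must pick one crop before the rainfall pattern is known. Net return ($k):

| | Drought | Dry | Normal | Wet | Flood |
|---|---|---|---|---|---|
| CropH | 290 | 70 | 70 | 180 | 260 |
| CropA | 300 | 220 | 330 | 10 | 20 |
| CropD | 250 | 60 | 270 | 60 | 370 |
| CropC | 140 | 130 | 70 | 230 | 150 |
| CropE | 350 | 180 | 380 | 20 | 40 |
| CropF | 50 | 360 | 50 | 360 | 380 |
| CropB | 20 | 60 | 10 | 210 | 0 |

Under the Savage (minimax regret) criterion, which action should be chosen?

CropD

Column bests: Drought=350, Dry=360, Normal=380, Wet=360, Flood=380.
CropH regrets: 60, 290, 310, 180, 120 → max 310
CropA regrets: 50, 140, 50, 350, 360 → max 360
CropD regrets: 100, 300, 110, 300, 10 → max 300
CropC regrets: 210, 230, 310, 130, 230 → max 310
CropE regrets: 0, 180, 0, 340, 340 → max 340
CropF regrets: 300, 0, 330, 0, 0 → max 330
CropB regrets: 330, 300, 370, 150, 380 → max 380
Smallest max regret = 300 → CropD.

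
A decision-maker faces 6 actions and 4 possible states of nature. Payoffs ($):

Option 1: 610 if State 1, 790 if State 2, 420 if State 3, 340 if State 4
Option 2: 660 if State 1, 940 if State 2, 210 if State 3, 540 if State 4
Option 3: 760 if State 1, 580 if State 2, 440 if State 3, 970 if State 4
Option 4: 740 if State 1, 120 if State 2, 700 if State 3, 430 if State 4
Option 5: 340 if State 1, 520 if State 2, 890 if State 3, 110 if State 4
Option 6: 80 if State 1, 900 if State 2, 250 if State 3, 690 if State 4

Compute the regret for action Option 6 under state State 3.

Best payoff under State 3 is 890.
Regret = 890 − 250 = 640.

640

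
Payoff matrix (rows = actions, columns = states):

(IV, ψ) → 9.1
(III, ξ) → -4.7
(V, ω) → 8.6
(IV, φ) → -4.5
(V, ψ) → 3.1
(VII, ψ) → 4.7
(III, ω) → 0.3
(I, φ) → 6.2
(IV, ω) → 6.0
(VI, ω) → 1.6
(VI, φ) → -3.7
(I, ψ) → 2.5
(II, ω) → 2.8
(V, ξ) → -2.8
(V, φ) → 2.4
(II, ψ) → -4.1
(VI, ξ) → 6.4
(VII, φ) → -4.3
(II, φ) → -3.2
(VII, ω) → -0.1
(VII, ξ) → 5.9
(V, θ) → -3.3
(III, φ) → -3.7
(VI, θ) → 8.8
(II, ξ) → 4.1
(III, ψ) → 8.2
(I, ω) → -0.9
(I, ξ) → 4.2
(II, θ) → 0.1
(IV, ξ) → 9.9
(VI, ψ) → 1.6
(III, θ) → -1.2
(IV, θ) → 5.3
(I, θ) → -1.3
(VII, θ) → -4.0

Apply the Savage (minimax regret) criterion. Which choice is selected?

VI

Column bests: θ=8.8, φ=6.2, ψ=9.1, ω=8.6, ξ=9.9.
I regrets: 10.1, 0.0, 6.6, 9.5, 5.7 → max 10.1
II regrets: 8.7, 9.4, 13.2, 5.8, 5.8 → max 13.2
III regrets: 10.0, 9.9, 0.9, 8.3, 14.6 → max 14.6
IV regrets: 3.5, 10.7, 0.0, 2.6, 0.0 → max 10.7
V regrets: 12.1, 3.8, 6.0, 0.0, 12.7 → max 12.7
VI regrets: 0.0, 9.9, 7.5, 7.0, 3.5 → max 9.9
VII regrets: 12.8, 10.5, 4.4, 8.7, 4.0 → max 12.8
Smallest max regret = 9.9 → VI.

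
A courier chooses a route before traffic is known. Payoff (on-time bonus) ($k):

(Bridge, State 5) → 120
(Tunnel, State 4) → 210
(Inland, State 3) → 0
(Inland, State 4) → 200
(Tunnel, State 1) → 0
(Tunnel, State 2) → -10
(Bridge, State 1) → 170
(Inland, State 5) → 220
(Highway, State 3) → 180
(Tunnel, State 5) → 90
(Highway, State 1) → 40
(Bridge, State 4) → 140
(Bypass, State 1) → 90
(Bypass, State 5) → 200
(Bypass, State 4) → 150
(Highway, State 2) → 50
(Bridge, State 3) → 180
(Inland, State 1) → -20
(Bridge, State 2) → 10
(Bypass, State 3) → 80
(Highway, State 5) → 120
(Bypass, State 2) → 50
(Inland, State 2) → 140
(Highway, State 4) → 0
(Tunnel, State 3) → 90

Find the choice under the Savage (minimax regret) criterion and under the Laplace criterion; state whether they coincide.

minimax regret → Bypass; laplace → Bridge (disagree)

Column bests: State 1=170, State 2=140, State 3=180, State 4=210, State 5=220.
Inland regrets: 190, 0, 180, 10, 0 → max 190
Highway regrets: 130, 90, 0, 210, 100 → max 210
Bridge regrets: 0, 130, 0, 70, 100 → max 130
Tunnel regrets: 170, 150, 90, 0, 130 → max 170
Bypass regrets: 80, 90, 100, 60, 20 → max 100
Smallest max regret = 100 → Bypass.
Row averages: Inland=108, Highway=78, Bridge=124, Tunnel=76, Bypass=114
Highest average = 124 → Bridge.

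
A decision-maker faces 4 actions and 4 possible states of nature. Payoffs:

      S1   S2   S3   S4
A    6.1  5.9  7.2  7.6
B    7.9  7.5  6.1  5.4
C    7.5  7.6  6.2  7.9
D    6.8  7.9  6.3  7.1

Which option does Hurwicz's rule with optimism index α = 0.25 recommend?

D

A: 0.25·7.6 + 0.75·5.9 = 6.325
B: 0.25·7.9 + 0.75·5.4 = 6.025
C: 0.25·7.9 + 0.75·6.2 = 6.625
D: 0.25·7.9 + 0.75·6.3 = 6.7
Highest Hurwicz score = 6.7 → D.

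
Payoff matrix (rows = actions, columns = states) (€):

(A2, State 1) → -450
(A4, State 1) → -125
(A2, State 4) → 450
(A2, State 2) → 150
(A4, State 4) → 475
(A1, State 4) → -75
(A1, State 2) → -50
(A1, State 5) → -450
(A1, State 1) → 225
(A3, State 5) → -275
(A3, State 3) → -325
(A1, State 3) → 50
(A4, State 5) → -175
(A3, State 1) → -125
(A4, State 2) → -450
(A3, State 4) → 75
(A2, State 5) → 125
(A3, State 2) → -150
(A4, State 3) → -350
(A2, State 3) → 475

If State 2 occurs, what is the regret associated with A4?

600

Best payoff under State 2 is 150.
Regret = 150 − (-450) = 600.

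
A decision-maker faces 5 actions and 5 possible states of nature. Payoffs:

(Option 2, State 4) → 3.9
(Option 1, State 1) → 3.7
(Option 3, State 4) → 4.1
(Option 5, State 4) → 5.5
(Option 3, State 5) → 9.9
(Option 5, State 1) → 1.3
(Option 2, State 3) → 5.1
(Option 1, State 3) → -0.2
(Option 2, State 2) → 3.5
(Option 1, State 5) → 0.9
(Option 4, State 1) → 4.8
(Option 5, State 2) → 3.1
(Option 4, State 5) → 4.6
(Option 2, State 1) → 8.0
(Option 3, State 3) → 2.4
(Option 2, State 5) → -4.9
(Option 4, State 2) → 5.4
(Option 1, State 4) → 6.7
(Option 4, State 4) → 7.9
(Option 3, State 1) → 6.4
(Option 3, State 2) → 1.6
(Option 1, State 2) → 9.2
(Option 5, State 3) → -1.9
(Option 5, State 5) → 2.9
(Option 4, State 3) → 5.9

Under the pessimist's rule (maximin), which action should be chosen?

Row minima: Option 1=-0.2, Option 2=-4.9, Option 3=1.6, Option 4=4.6, Option 5=-1.9
Best worst-case = 4.6 → Option 4.

Option 4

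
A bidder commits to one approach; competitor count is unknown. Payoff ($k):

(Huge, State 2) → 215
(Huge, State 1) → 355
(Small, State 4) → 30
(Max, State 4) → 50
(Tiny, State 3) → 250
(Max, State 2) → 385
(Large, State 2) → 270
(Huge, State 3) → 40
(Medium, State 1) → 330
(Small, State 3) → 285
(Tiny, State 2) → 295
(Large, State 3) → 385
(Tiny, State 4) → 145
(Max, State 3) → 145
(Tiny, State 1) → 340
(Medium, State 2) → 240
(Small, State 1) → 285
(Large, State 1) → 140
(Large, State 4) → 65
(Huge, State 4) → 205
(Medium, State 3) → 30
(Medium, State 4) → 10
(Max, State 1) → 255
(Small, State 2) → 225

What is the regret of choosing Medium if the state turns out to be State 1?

25

Best payoff under State 1 is 355.
Regret = 355 − 330 = 25.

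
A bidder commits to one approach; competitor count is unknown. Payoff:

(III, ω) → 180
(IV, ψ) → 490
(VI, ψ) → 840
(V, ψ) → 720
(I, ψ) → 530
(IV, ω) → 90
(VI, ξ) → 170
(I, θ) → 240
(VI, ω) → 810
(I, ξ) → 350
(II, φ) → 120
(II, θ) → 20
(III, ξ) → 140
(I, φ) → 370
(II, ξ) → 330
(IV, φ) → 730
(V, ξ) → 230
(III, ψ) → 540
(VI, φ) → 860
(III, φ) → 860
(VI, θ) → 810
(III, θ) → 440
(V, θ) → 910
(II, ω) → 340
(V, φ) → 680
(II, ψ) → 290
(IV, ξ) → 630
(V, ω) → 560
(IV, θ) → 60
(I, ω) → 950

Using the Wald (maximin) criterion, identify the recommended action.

I

Row minima: I=240, II=20, III=140, IV=60, V=230, VI=170
Best worst-case = 240 → I.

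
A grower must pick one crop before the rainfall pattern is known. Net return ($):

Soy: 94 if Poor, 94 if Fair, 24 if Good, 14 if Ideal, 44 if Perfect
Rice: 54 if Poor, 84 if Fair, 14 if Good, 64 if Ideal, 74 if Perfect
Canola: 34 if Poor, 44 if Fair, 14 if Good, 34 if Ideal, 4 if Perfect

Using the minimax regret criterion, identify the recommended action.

Rice

Column bests: Poor=94, Fair=94, Good=24, Ideal=64, Perfect=74.
Soy regrets: 0, 0, 0, 50, 30 → max 50
Rice regrets: 40, 10, 10, 0, 0 → max 40
Canola regrets: 60, 50, 10, 30, 70 → max 70
Smallest max regret = 40 → Rice.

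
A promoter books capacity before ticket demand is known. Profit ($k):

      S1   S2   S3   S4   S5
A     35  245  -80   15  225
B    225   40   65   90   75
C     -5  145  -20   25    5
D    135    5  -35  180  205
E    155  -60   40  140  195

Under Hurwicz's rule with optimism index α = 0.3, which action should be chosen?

B

A: 0.3·245 + 0.7·(-80) = 17.5
B: 0.3·225 + 0.7·40 = 95.5
C: 0.3·145 + 0.7·(-20) = 29.5
D: 0.3·205 + 0.7·(-35) = 37
E: 0.3·195 + 0.7·(-60) = 16.5
Highest Hurwicz score = 95.5 → B.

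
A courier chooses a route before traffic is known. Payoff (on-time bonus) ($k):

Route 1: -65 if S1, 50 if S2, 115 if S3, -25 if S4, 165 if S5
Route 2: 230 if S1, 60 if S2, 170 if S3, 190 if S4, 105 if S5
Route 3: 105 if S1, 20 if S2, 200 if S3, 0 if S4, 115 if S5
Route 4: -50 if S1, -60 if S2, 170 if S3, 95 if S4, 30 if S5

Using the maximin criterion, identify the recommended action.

Row minima: Route 1=-65, Route 2=60, Route 3=0, Route 4=-60
Best worst-case = 60 → Route 2.

Route 2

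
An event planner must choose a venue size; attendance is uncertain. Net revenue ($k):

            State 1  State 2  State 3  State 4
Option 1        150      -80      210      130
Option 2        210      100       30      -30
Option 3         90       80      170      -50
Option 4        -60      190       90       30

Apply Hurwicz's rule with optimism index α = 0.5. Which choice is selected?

Option 1: 0.5·210 + 0.5·(-80) = 65
Option 2: 0.5·210 + 0.5·(-30) = 90
Option 3: 0.5·170 + 0.5·(-50) = 60
Option 4: 0.5·190 + 0.5·(-60) = 65
Highest Hurwicz score = 90 → Option 2.

Option 2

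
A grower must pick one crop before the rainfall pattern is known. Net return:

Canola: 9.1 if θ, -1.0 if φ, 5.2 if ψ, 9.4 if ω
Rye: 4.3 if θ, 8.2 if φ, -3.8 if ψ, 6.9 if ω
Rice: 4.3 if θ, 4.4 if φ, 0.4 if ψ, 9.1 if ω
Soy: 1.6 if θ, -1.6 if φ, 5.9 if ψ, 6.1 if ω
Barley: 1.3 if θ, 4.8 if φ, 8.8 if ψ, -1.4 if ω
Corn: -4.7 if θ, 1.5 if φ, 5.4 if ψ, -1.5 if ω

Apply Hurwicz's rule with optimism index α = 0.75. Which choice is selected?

Canola: 0.75·9.4 + 0.25·(-1.0) = 6.8
Rye: 0.75·8.2 + 0.25·(-3.8) = 5.2
Rice: 0.75·9.1 + 0.25·0.4 = 6.925
Soy: 0.75·6.1 + 0.25·(-1.6) = 4.175
Barley: 0.75·8.8 + 0.25·(-1.4) = 6.25
Corn: 0.75·5.4 + 0.25·(-4.7) = 2.875
Highest Hurwicz score = 6.925 → Rice.

Rice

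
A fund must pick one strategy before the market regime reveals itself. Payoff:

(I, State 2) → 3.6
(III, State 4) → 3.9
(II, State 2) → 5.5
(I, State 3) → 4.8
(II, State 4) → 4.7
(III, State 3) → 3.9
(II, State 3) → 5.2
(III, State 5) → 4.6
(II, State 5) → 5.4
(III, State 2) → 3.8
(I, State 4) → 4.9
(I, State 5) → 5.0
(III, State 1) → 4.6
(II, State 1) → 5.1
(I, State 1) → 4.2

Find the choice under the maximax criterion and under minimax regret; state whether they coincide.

maximax → II; minimax regret → II (agree)

Row maxima: I=5.0, II=5.5, III=4.6
Best best-case = 5.5 → II.
Column bests: State 1=5.1, State 2=5.5, State 3=5.2, State 4=4.9, State 5=5.4.
I regrets: 0.9, 1.9, 0.4, 0.0, 0.4 → max 1.9
II regrets: 0.0, 0.0, 0.0, 0.2, 0.0 → max 0.2
III regrets: 0.5, 1.7, 1.3, 1.0, 0.8 → max 1.7
Smallest max regret = 0.2 → II.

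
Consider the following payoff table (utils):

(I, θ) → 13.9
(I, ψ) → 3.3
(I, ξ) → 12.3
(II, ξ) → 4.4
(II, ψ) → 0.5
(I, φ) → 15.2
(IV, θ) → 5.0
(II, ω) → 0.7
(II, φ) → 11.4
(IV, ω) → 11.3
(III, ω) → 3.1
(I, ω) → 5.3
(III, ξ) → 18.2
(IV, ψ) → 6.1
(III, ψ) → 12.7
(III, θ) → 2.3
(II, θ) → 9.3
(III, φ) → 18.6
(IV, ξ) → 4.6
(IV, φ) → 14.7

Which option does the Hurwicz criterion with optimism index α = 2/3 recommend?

III

I: 2/3·15.2 + 1/3·3.3 = 337/30
II: 2/3·11.4 + 1/3·0.5 = 233/30
III: 2/3·18.6 + 1/3·2.3 = 79/6
IV: 2/3·14.7 + 1/3·4.6 = 34/3
Highest Hurwicz score = 79/6 → III.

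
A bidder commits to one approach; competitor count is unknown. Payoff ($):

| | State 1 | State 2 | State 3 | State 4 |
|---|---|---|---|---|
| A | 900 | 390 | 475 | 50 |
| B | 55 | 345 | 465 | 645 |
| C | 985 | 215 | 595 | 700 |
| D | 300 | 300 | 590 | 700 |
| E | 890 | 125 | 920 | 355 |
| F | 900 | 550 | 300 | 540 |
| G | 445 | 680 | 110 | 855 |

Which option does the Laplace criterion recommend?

C

Row averages: A=453.75, B=377.5, C=623.75, D=472.5, E=572.5, F=572.5, G=522.5
Highest average = 623.75 → C.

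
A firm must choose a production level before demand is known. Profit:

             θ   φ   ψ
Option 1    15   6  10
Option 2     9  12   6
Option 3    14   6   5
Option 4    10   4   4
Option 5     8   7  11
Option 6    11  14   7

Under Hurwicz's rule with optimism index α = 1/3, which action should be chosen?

Option 1: 1/3·15 + 2/3·6 = 9
Option 2: 1/3·12 + 2/3·6 = 8
Option 3: 1/3·14 + 2/3·5 = 8
Option 4: 1/3·10 + 2/3·4 = 6
Option 5: 1/3·11 + 2/3·7 = 25/3
Option 6: 1/3·14 + 2/3·7 = 28/3
Highest Hurwicz score = 28/3 → Option 6.

Option 6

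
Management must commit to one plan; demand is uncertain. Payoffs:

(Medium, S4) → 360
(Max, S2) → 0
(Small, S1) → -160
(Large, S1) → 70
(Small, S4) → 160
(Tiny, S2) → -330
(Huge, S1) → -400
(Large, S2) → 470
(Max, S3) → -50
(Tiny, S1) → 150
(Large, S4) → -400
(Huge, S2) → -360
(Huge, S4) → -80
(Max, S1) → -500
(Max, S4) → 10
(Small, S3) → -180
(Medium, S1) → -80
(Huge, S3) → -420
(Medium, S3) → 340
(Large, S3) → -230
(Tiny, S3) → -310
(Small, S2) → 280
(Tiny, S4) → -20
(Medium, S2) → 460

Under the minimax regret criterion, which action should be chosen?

Column bests: S1=150, S2=470, S3=340, S4=360.
Tiny regrets: 0, 800, 650, 380 → max 800
Small regrets: 310, 190, 520, 200 → max 520
Medium regrets: 230, 10, 0, 0 → max 230
Large regrets: 80, 0, 570, 760 → max 760
Huge regrets: 550, 830, 760, 440 → max 830
Max regrets: 650, 470, 390, 350 → max 650
Smallest max regret = 230 → Medium.

Medium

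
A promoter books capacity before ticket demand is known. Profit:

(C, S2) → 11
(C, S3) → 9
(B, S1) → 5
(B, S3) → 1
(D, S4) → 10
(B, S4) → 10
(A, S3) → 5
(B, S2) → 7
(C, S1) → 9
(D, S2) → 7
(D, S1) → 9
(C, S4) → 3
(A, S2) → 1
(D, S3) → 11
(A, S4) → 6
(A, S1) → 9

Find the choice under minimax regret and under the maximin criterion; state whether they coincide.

Column bests: S1=9, S2=11, S3=11, S4=10.
A regrets: 0, 10, 6, 4 → max 10
B regrets: 4, 4, 10, 0 → max 10
C regrets: 0, 0, 2, 7 → max 7
D regrets: 0, 4, 0, 0 → max 4
Smallest max regret = 4 → D.
Row minima: A=1, B=1, C=3, D=7
Best worst-case = 7 → D.

minimax regret → D; maximin → D (agree)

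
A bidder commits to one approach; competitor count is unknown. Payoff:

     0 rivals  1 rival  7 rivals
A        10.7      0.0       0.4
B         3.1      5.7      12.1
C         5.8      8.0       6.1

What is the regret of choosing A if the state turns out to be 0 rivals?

0.0

Best payoff under 0 rivals is 10.7.
Regret = 10.7 − 10.7 = 0.0.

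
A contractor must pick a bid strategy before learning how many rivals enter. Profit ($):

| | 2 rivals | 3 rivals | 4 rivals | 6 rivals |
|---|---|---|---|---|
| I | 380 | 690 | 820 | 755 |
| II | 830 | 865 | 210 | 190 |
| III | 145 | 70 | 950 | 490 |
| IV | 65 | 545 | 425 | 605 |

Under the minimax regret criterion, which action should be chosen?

Column bests: 2 rivals=830, 3 rivals=865, 4 rivals=950, 6 rivals=755.
I regrets: 450, 175, 130, 0 → max 450
II regrets: 0, 0, 740, 565 → max 740
III regrets: 685, 795, 0, 265 → max 795
IV regrets: 765, 320, 525, 150 → max 765
Smallest max regret = 450 → I.

I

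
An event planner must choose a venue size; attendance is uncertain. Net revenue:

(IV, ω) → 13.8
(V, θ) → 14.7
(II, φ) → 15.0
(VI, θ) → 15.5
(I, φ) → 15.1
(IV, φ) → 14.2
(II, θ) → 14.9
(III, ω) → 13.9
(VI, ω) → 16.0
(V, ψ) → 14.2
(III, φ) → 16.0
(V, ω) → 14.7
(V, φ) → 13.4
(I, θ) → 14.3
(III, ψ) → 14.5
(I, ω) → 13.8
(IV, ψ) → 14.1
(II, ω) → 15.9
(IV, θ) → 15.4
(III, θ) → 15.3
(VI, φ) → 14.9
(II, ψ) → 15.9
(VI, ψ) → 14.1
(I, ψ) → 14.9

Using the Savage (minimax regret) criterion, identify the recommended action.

II

Column bests: θ=15.5, φ=16.0, ψ=15.9, ω=16.0.
I regrets: 1.2, 0.9, 1.0, 2.2 → max 2.2
II regrets: 0.6, 1.0, 0.0, 0.1 → max 1.0
III regrets: 0.2, 0.0, 1.4, 2.1 → max 2.1
IV regrets: 0.1, 1.8, 1.8, 2.2 → max 2.2
V regrets: 0.8, 2.6, 1.7, 1.3 → max 2.6
VI regrets: 0.0, 1.1, 1.8, 0.0 → max 1.8
Smallest max regret = 1.0 → II.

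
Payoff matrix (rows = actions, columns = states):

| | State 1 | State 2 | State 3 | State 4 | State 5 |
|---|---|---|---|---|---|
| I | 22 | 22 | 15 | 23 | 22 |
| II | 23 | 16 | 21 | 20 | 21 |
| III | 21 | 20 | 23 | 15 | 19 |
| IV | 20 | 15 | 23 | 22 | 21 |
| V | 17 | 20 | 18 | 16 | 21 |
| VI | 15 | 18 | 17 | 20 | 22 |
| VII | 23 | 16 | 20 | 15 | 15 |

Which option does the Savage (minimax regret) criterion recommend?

Column bests: State 1=23, State 2=22, State 3=23, State 4=23, State 5=22.
I regrets: 1, 0, 8, 0, 0 → max 8
II regrets: 0, 6, 2, 3, 1 → max 6
III regrets: 2, 2, 0, 8, 3 → max 8
IV regrets: 3, 7, 0, 1, 1 → max 7
V regrets: 6, 2, 5, 7, 1 → max 7
VI regrets: 8, 4, 6, 3, 0 → max 8
VII regrets: 0, 6, 3, 8, 7 → max 8
Smallest max regret = 6 → II.

II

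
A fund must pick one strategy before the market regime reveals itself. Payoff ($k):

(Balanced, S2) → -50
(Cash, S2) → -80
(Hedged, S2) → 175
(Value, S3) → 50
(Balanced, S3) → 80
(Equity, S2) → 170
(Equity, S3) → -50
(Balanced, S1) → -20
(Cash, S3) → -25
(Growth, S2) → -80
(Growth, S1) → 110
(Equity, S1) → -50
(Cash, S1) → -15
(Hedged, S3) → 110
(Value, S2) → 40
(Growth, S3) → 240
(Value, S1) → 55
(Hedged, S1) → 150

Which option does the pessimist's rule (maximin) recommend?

Row minima: Balanced=-50, Equity=-50, Cash=-80, Value=40, Hedged=110, Growth=-80
Best worst-case = 110 → Hedged.

Hedged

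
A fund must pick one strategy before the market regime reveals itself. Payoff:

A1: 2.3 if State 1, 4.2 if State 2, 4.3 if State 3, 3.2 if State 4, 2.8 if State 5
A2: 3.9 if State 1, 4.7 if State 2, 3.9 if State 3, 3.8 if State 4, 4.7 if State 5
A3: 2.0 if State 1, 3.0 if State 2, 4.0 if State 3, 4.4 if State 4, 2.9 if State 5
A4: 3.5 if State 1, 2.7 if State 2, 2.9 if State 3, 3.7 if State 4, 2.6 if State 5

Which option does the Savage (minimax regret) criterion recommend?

Column bests: State 1=3.9, State 2=4.7, State 3=4.3, State 4=4.4, State 5=4.7.
A1 regrets: 1.6, 0.5, 0.0, 1.2, 1.9 → max 1.9
A2 regrets: 0.0, 0.0, 0.4, 0.6, 0.0 → max 0.6
A3 regrets: 1.9, 1.7, 0.3, 0.0, 1.8 → max 1.9
A4 regrets: 0.4, 2.0, 1.4, 0.7, 2.1 → max 2.1
Smallest max regret = 0.6 → A2.

A2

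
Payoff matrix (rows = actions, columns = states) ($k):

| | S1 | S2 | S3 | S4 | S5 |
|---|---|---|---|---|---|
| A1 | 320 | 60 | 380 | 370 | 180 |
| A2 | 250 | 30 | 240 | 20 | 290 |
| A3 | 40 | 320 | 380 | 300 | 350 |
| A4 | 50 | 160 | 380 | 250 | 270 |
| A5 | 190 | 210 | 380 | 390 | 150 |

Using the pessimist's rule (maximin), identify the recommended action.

A5

Row minima: A1=60, A2=20, A3=40, A4=50, A5=150
Best worst-case = 150 → A5.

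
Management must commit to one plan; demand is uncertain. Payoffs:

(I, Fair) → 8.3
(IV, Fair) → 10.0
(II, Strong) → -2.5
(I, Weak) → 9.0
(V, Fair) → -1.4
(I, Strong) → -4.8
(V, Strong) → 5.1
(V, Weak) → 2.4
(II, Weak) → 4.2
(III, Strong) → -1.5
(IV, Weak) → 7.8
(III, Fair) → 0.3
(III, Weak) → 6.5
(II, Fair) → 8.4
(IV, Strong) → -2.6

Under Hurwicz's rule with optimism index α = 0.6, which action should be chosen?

IV

I: 0.6·9.0 + 0.4·(-4.8) = 3.48
II: 0.6·8.4 + 0.4·(-2.5) = 4.04
III: 0.6·6.5 + 0.4·(-1.5) = 3.3
IV: 0.6·10.0 + 0.4·(-2.6) = 4.96
V: 0.6·5.1 + 0.4·(-1.4) = 2.5
Highest Hurwicz score = 4.96 → IV.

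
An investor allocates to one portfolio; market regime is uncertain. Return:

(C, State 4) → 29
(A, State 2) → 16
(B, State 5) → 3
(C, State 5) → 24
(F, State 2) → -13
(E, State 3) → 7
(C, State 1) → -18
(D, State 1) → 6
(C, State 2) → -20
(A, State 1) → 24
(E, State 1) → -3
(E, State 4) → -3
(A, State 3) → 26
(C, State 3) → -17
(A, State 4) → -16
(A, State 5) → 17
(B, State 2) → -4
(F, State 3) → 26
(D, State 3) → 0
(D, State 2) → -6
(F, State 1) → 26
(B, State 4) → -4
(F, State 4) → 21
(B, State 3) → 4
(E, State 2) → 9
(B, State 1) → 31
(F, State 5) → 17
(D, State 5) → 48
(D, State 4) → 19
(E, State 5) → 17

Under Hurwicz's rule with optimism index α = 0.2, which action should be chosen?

A: 0.2·26 + 0.8·(-16) = -7.6
B: 0.2·31 + 0.8·(-4) = 3
C: 0.2·29 + 0.8·(-20) = -10.2
D: 0.2·48 + 0.8·(-6) = 4.8
E: 0.2·17 + 0.8·(-3) = 1
F: 0.2·26 + 0.8·(-13) = -5.2
Highest Hurwicz score = 4.8 → D.

D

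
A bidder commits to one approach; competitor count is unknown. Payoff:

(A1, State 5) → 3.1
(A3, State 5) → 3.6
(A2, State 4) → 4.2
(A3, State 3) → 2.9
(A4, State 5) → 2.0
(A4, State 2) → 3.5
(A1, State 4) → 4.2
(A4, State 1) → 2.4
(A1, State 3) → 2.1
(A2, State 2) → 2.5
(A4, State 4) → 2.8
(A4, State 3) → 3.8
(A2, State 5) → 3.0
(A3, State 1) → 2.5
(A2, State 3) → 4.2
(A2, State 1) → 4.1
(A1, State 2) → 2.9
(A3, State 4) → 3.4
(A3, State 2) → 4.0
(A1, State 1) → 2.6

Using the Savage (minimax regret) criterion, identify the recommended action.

A2

Column bests: State 1=4.1, State 2=4.0, State 3=4.2, State 4=4.2, State 5=3.6.
A1 regrets: 1.5, 1.1, 2.1, 0.0, 0.5 → max 2.1
A2 regrets: 0.0, 1.5, 0.0, 0.0, 0.6 → max 1.5
A3 regrets: 1.6, 0.0, 1.3, 0.8, 0.0 → max 1.6
A4 regrets: 1.7, 0.5, 0.4, 1.4, 1.6 → max 1.7
Smallest max regret = 1.5 → A2.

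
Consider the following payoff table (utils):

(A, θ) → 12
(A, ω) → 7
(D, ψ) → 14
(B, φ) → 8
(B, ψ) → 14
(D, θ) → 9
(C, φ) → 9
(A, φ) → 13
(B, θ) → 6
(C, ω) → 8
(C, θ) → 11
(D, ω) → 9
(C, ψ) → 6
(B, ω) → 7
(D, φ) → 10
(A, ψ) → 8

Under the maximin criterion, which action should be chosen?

D

Row minima: A=7, B=6, C=6, D=9
Best worst-case = 9 → D.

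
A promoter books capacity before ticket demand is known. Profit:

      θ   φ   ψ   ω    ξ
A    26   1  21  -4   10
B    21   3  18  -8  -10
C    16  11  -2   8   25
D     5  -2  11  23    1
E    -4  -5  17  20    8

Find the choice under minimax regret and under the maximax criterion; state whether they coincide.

minimax regret → C; maximax → A (disagree)

Column bests: θ=26, φ=11, ψ=21, ω=23, ξ=25.
A regrets: 0, 10, 0, 27, 15 → max 27
B regrets: 5, 8, 3, 31, 35 → max 35
C regrets: 10, 0, 23, 15, 0 → max 23
D regrets: 21, 13, 10, 0, 24 → max 24
E regrets: 30, 16, 4, 3, 17 → max 30
Smallest max regret = 23 → C.
Row maxima: A=26, B=21, C=25, D=23, E=20
Best best-case = 26 → A.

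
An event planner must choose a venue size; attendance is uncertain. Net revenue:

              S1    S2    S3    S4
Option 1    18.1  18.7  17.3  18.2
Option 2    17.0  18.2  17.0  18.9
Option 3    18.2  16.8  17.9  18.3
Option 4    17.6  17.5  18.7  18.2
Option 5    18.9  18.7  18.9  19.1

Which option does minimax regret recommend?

Column bests: S1=18.9, S2=18.7, S3=18.9, S4=19.1.
Option 1 regrets: 0.8, 0.0, 1.6, 0.9 → max 1.6
Option 2 regrets: 1.9, 0.5, 1.9, 0.2 → max 1.9
Option 3 regrets: 0.7, 1.9, 1.0, 0.8 → max 1.9
Option 4 regrets: 1.3, 1.2, 0.2, 0.9 → max 1.3
Option 5 regrets: 0.0, 0.0, 0.0, 0.0 → max 0.0
Smallest max regret = 0.0 → Option 5.

Option 5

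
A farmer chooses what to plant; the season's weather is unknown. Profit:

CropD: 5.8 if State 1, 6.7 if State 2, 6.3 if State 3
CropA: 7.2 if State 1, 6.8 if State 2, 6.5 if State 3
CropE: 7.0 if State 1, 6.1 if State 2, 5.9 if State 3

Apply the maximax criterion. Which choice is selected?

Row maxima: CropD=6.7, CropA=7.2, CropE=7.0
Best best-case = 7.2 → CropA.

CropA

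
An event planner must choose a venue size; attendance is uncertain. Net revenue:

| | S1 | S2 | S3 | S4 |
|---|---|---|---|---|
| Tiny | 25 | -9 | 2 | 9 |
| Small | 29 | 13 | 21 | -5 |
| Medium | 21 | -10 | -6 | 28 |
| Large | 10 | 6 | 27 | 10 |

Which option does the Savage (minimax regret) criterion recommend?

Column bests: S1=29, S2=13, S3=27, S4=28.
Tiny regrets: 4, 22, 25, 19 → max 25
Small regrets: 0, 0, 6, 33 → max 33
Medium regrets: 8, 23, 33, 0 → max 33
Large regrets: 19, 7, 0, 18 → max 19
Smallest max regret = 19 → Large.

Large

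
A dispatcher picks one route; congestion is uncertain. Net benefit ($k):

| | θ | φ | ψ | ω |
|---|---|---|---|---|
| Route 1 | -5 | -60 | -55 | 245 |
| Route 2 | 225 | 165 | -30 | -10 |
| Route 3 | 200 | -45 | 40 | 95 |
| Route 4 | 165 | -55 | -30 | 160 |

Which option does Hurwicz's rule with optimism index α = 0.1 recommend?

Route 2

Route 1: 0.1·245 + 0.9·(-60) = -29.5
Route 2: 0.1·225 + 0.9·(-30) = -4.5
Route 3: 0.1·200 + 0.9·(-45) = -20.5
Route 4: 0.1·165 + 0.9·(-55) = -33
Highest Hurwicz score = -4.5 → Route 2.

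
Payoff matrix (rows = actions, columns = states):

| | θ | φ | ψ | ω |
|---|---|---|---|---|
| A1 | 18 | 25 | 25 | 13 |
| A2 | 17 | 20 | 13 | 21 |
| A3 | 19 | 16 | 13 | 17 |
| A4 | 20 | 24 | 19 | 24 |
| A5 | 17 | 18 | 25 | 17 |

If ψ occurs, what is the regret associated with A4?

Best payoff under ψ is 25.
Regret = 25 − 19 = 6.

6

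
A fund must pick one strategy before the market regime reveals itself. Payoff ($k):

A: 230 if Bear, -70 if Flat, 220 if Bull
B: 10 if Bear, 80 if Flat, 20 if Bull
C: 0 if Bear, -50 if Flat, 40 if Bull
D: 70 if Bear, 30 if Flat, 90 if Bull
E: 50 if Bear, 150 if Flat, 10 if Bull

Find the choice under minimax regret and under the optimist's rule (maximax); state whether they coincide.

minimax regret → D; maximax → A (disagree)

Column bests: Bear=230, Flat=150, Bull=220.
A regrets: 0, 220, 0 → max 220
B regrets: 220, 70, 200 → max 220
C regrets: 230, 200, 180 → max 230
D regrets: 160, 120, 130 → max 160
E regrets: 180, 0, 210 → max 210
Smallest max regret = 160 → D.
Row maxima: A=230, B=80, C=40, D=90, E=150
Best best-case = 230 → A.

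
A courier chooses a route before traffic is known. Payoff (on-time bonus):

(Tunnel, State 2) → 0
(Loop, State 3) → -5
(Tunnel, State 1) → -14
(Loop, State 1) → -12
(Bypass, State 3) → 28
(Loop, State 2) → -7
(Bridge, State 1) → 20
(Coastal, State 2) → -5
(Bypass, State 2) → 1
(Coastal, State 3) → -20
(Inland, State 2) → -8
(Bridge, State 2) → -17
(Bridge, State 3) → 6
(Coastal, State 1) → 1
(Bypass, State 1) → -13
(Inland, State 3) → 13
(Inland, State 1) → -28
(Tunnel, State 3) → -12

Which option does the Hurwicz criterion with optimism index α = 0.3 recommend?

Bypass

Loop: 0.3·(-5) + 0.7·(-12) = -9.9
Inland: 0.3·13 + 0.7·(-28) = -15.7
Tunnel: 0.3·0 + 0.7·(-14) = -9.8
Coastal: 0.3·1 + 0.7·(-20) = -13.7
Bridge: 0.3·20 + 0.7·(-17) = -5.9
Bypass: 0.3·28 + 0.7·(-13) = -0.7
Highest Hurwicz score = -0.7 → Bypass.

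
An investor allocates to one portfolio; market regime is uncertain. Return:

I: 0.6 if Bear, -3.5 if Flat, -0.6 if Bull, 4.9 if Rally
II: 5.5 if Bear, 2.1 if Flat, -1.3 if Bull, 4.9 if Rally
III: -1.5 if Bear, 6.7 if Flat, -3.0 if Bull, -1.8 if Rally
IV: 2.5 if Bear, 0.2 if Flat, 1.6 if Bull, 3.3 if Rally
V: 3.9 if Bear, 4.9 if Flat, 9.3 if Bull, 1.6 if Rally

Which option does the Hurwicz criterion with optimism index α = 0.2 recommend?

V

I: 0.2·4.9 + 0.8·(-3.5) = -1.82
II: 0.2·5.5 + 0.8·(-1.3) = 0.06
III: 0.2·6.7 + 0.8·(-3.0) = -1.06
IV: 0.2·3.3 + 0.8·0.2 = 0.82
V: 0.2·9.3 + 0.8·1.6 = 3.14
Highest Hurwicz score = 3.14 → V.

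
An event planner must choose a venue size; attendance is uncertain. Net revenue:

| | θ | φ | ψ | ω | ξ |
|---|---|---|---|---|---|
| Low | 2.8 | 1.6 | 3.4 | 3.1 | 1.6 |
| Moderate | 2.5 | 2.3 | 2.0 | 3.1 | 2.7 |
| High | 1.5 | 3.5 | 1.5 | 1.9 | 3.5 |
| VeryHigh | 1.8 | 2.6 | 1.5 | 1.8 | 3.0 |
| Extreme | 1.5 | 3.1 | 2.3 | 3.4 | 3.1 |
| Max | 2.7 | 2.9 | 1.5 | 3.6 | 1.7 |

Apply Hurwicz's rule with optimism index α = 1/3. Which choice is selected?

Moderate

Low: 1/3·3.4 + 2/3·1.6 = 2.2
Moderate: 1/3·3.1 + 2/3·2.0 = 71/30
High: 1/3·3.5 + 2/3·1.5 = 13/6
VeryHigh: 1/3·3.0 + 2/3·1.5 = 2
Extreme: 1/3·3.4 + 2/3·1.5 = 32/15
Max: 1/3·3.6 + 2/3·1.5 = 2.2
Highest Hurwicz score = 71/30 → Moderate.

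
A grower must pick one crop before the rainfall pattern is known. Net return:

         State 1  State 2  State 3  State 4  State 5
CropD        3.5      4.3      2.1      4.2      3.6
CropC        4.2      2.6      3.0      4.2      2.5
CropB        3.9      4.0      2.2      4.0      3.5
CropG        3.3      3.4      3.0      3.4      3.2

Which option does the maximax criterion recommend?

CropD

Row maxima: CropD=4.3, CropC=4.2, CropB=4.0, CropG=3.4
Best best-case = 4.3 → CropD.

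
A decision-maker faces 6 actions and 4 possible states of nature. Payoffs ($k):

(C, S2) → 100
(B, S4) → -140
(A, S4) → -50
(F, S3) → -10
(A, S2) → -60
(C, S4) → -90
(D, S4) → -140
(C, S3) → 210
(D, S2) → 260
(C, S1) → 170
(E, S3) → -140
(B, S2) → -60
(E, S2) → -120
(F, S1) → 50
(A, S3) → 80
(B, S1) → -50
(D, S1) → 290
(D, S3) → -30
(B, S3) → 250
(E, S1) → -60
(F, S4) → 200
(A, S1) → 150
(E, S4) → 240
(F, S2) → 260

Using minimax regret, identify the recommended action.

F

Column bests: S1=290, S2=260, S3=250, S4=240.
A regrets: 140, 320, 170, 290 → max 320
B regrets: 340, 320, 0, 380 → max 380
C regrets: 120, 160, 40, 330 → max 330
D regrets: 0, 0, 280, 380 → max 380
E regrets: 350, 380, 390, 0 → max 390
F regrets: 240, 0, 260, 40 → max 260
Smallest max regret = 260 → F.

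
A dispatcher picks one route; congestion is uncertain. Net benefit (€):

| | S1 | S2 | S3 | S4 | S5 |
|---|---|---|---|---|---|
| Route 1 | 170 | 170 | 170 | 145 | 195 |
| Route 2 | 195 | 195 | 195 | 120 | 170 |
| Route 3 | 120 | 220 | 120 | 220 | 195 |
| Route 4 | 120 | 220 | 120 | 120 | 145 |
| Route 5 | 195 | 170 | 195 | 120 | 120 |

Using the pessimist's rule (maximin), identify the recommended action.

Route 1

Row minima: Route 1=145, Route 2=120, Route 3=120, Route 4=120, Route 5=120
Best worst-case = 145 → Route 1.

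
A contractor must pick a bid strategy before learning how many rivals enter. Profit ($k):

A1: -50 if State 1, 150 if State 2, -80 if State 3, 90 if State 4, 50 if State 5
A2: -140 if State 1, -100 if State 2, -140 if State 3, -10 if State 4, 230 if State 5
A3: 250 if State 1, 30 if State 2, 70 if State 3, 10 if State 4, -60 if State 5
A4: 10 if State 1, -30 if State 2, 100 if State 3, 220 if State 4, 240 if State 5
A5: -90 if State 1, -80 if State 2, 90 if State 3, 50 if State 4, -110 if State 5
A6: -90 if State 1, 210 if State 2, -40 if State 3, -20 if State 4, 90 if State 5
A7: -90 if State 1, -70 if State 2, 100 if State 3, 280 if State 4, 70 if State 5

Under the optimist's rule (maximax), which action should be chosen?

Row maxima: A1=150, A2=230, A3=250, A4=240, A5=90, A6=210, A7=280
Best best-case = 280 → A7.

A7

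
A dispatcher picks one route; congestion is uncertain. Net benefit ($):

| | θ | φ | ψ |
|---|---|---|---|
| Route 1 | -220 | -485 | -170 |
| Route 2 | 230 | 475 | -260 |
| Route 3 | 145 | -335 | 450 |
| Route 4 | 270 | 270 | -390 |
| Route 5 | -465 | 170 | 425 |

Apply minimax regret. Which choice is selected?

Route 2

Column bests: θ=270, φ=475, ψ=450.
Route 1 regrets: 490, 960, 620 → max 960
Route 2 regrets: 40, 0, 710 → max 710
Route 3 regrets: 125, 810, 0 → max 810
Route 4 regrets: 0, 205, 840 → max 840
Route 5 regrets: 735, 305, 25 → max 735
Smallest max regret = 710 → Route 2.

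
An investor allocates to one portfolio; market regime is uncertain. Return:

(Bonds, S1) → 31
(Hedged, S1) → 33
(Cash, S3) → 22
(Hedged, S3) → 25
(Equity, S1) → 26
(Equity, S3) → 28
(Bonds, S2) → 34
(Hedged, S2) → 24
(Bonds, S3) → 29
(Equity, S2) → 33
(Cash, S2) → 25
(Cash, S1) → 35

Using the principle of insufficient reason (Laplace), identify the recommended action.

Row averages: Hedged=82/3, Cash=82/3, Equity=29, Bonds=94/3
Highest average = 94/3 → Bonds.

Bonds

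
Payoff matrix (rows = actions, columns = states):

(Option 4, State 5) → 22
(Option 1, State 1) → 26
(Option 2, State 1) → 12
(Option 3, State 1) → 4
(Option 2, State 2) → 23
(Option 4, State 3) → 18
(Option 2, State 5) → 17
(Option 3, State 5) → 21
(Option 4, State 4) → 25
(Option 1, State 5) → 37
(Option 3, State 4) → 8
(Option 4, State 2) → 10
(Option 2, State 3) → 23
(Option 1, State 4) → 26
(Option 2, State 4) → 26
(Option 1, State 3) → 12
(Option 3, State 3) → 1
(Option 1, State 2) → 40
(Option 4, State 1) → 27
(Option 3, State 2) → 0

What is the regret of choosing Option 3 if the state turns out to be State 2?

40

Best payoff under State 2 is 40.
Regret = 40 − 0 = 40.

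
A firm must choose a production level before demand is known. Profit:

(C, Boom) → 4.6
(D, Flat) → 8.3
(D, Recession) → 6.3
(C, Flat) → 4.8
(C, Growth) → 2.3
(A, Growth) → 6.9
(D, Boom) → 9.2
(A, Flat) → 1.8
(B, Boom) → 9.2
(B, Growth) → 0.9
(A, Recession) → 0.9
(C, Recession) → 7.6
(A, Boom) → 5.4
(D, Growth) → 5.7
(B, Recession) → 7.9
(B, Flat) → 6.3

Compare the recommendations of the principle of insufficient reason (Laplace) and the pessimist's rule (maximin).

laplace → D; maximin → D (agree)

Row averages: A=3.75, B=6.075, C=4.825, D=7.375
Highest average = 7.375 → D.
Row minima: A=0.9, B=0.9, C=2.3, D=5.7
Best worst-case = 5.7 → D.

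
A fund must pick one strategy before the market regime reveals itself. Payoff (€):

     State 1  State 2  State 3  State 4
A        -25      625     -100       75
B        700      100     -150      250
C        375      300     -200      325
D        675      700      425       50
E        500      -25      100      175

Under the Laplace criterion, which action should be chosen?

D

Row averages: A=143.75, B=225, C=200, D=462.5, E=187.5
Highest average = 462.5 → D.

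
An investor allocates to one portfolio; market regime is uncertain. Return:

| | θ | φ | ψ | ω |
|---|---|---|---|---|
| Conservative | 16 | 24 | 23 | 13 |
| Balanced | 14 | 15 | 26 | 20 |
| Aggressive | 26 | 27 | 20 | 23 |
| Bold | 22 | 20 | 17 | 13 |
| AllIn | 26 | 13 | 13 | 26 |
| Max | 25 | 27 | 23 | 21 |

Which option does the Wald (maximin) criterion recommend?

Row minima: Conservative=13, Balanced=14, Aggressive=20, Bold=13, AllIn=13, Max=21
Best worst-case = 21 → Max.

Max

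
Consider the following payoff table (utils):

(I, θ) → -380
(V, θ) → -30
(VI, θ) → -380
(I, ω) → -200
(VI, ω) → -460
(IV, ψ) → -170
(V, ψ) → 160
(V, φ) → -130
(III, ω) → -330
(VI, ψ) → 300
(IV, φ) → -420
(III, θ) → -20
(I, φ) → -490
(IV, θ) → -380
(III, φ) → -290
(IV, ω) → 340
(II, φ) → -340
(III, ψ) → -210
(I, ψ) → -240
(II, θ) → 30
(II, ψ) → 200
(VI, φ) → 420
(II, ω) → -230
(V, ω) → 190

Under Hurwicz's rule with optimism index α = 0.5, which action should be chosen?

V

I: 0.5·(-200) + 0.5·(-490) = -345
II: 0.5·200 + 0.5·(-340) = -70
III: 0.5·(-20) + 0.5·(-330) = -175
IV: 0.5·340 + 0.5·(-420) = -40
V: 0.5·190 + 0.5·(-130) = 30
VI: 0.5·420 + 0.5·(-460) = -20
Highest Hurwicz score = 30 → V.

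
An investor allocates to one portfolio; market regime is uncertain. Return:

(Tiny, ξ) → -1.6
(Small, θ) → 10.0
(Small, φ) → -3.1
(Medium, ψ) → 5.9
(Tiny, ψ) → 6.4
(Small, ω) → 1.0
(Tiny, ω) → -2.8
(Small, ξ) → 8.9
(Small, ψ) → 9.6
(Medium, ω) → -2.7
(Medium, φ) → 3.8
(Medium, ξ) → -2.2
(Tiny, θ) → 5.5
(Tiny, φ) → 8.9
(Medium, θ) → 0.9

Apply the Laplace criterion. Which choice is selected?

Small

Row averages: Tiny=3.28, Small=5.28, Medium=1.14
Highest average = 5.28 → Small.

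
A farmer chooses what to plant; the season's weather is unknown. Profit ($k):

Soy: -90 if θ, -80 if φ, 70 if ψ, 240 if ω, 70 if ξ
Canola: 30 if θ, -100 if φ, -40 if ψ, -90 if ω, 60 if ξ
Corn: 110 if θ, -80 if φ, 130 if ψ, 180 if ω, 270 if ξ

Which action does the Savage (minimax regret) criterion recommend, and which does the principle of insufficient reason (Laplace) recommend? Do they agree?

Column bests: θ=110, φ=-80, ψ=130, ω=240, ξ=270.
Soy regrets: 200, 0, 60, 0, 200 → max 200
Canola regrets: 80, 20, 170, 330, 210 → max 330
Corn regrets: 0, 0, 0, 60, 0 → max 60
Smallest max regret = 60 → Corn.
Row averages: Soy=42, Canola=-28, Corn=122
Highest average = 122 → Corn.

minimax regret → Corn; laplace → Corn (agree)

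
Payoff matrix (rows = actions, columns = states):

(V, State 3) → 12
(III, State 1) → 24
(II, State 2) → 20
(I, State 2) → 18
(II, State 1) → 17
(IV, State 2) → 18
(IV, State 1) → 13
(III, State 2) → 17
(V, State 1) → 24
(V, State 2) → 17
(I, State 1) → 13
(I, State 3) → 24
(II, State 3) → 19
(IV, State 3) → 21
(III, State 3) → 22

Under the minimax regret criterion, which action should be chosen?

Column bests: State 1=24, State 2=20, State 3=24.
I regrets: 11, 2, 0 → max 11
II regrets: 7, 0, 5 → max 7
III regrets: 0, 3, 2 → max 3
IV regrets: 11, 2, 3 → max 11
V regrets: 0, 3, 12 → max 12
Smallest max regret = 3 → III.

III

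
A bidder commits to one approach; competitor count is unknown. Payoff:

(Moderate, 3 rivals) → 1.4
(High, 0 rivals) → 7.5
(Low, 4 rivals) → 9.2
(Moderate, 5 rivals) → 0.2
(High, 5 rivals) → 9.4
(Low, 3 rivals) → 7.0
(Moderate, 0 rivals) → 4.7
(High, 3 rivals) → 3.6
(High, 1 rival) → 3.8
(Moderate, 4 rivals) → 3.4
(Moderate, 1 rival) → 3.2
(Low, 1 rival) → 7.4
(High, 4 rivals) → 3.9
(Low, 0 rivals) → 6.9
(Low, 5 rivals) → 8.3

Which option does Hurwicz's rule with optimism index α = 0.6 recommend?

Low

Low: 0.6·9.2 + 0.4·6.9 = 8.28
Moderate: 0.6·4.7 + 0.4·0.2 = 2.9
High: 0.6·9.4 + 0.4·3.6 = 7.08
Highest Hurwicz score = 8.28 → Low.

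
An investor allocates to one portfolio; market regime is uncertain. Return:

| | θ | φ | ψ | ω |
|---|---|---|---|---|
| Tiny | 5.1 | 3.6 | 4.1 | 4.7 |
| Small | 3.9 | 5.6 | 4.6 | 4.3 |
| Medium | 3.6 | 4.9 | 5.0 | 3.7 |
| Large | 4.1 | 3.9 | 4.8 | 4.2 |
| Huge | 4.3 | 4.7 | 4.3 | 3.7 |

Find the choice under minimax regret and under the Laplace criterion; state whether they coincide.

Column bests: θ=5.1, φ=5.6, ψ=5.0, ω=4.7.
Tiny regrets: 0.0, 2.0, 0.9, 0.0 → max 2.0
Small regrets: 1.2, 0.0, 0.4, 0.4 → max 1.2
Medium regrets: 1.5, 0.7, 0.0, 1.0 → max 1.5
Large regrets: 1.0, 1.7, 0.2, 0.5 → max 1.7
Huge regrets: 0.8, 0.9, 0.7, 1.0 → max 1.0
Smallest max regret = 1.0 → Huge.
Row averages: Tiny=4.375, Small=4.6, Medium=4.3, Large=4.25, Huge=4.25
Highest average = 4.6 → Small.

minimax regret → Huge; laplace → Small (disagree)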